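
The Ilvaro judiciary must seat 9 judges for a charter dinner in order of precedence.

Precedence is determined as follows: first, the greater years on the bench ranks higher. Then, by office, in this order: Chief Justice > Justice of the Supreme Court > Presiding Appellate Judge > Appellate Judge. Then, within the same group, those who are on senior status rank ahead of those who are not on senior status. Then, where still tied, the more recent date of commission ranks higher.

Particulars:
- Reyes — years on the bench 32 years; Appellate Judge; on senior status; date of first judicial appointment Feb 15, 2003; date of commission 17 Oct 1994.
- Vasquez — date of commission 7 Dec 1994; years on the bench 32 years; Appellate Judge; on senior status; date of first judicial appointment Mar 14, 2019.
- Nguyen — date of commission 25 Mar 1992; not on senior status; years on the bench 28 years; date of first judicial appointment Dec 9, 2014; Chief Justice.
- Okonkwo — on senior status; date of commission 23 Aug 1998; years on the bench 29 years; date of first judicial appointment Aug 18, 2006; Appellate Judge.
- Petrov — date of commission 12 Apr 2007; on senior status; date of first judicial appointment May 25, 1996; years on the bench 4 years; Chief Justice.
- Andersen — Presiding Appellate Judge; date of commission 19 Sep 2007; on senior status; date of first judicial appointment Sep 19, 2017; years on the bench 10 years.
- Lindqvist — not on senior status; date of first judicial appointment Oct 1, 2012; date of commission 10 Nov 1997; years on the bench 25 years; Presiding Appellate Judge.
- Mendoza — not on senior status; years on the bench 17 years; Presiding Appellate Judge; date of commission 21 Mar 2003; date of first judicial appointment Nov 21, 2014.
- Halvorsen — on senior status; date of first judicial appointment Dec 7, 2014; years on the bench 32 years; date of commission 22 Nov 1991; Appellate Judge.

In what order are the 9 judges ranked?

Vasquez, Reyes, Halvorsen, Okonkwo, Nguyen, Lindqvist, Mendoza, Andersen, Petrov

By years on the bench (higher first): Vasquez, Reyes and Halvorsen (each 32 years); then Okonkwo (29 years); then Nguyen (28 years); then Lindqvist (25 years); then Mendoza (17 years); then Andersen (10 years); then Petrov (4 years).
Vasquez, Reyes and Halvorsen are each Appellate Judge, so the next rule applies.
Vasquez, Reyes and Halvorsen are each on senior status, so the next rule applies.
Among Vasquez, Reyes and Halvorsen, by date of commission (later first): Vasquez (7 Dec 1994) before Reyes (17 Oct 1994) before Halvorsen (22 Nov 1991).
Full order: Vasquez, Reyes, Halvorsen, Okonkwo, Nguyen, Lindqvist, Mendoza, Andersen, Petrov.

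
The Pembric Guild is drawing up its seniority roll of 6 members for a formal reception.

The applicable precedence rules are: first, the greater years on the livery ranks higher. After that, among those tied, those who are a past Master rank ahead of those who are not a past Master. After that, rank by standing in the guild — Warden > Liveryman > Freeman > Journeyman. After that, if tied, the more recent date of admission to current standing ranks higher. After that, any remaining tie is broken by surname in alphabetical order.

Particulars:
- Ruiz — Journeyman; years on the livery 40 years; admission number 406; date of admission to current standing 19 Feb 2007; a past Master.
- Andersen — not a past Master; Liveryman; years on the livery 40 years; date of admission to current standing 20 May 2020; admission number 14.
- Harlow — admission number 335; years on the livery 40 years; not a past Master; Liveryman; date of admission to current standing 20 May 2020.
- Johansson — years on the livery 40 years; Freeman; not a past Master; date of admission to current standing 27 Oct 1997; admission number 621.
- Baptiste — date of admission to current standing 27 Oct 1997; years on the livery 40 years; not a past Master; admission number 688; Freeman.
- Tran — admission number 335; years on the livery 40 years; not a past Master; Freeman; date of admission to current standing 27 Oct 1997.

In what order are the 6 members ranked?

By years on the livery (higher first): Ruiz, Andersen, Harlow, Baptiste, Johansson and Tran (each 40 years).
Among Ruiz, Andersen, Harlow, Baptiste, Johansson and Tran, a past Master before not a past Master: Ruiz (a past Master) before Andersen, Harlow, Baptiste, Johansson and Tran (not a past Master).
Among Andersen, Harlow, Baptiste, Johansson and Tran, by standing in the guild: Andersen and Harlow (Liveryman) before Baptiste, Johansson and Tran (Freeman).
Andersen and Harlow both have date of admission to current standing 20 May 2020, so the next rule applies.
Among Andersen and Harlow, alphabetically by surname: Andersen before Harlow.
Baptiste, Johansson and Tran all have date of admission to current standing 27 Oct 1997, so the next rule applies.
Among Baptiste, Johansson and Tran, alphabetically by surname: Baptiste before Johansson before Tran.
Full order: Ruiz, Andersen, Harlow, Baptiste, Johansson, Tran.

Ruiz, Andersen, Harlow, Baptiste, Johansson, Tran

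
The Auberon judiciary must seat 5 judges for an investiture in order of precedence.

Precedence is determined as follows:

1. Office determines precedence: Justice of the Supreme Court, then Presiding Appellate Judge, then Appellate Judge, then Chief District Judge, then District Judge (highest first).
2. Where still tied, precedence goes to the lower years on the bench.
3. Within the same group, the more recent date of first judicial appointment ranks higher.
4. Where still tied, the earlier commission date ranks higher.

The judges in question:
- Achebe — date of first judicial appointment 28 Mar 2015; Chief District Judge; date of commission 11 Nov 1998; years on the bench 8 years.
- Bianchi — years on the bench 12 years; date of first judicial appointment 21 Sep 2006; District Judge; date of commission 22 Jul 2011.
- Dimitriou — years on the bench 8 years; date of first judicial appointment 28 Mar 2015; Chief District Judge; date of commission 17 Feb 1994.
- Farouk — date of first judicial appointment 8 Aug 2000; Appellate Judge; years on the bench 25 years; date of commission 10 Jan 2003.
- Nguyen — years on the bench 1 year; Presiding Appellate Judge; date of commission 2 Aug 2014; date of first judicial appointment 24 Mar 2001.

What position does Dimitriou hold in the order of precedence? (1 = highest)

By office: Nguyen (Presiding Appellate Judge); then Farouk (Appellate Judge); then Dimitriou and Achebe (Chief District Judge); then Bianchi (District Judge).
Dimitriou and Achebe both have years on the bench 8 years, so the next rule applies.
Dimitriou and Achebe both have date of first judicial appointment 28 Mar 2015, so the next rule applies.
Among Dimitriou and Achebe, by date of commission (earlier first): Dimitriou (17 Feb 1994) before Achebe (11 Nov 1998).
Order: Nguyen, Farouk, Dimitriou, Achebe, Bianchi. So position 3.

3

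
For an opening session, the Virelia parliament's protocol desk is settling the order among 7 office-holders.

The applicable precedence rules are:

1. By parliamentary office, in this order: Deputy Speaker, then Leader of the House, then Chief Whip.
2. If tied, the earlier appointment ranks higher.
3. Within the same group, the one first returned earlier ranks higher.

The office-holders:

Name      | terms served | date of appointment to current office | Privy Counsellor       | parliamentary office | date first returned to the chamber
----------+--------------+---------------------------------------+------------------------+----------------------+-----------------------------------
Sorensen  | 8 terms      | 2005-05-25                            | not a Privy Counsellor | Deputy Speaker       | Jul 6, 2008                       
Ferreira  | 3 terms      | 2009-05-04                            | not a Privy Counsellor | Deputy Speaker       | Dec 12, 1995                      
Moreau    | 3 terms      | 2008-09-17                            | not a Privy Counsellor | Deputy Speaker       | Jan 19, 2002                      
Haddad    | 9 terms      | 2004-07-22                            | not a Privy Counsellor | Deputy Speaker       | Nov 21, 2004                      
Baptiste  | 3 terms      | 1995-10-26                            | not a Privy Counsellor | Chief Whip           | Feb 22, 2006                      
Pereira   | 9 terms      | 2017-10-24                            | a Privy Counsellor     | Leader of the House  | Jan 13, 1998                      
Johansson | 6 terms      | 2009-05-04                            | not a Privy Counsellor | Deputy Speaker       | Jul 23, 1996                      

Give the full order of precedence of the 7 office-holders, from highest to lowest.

By parliamentary office: Haddad, Sorensen, Moreau, Ferreira and Johansson (Deputy Speaker); then Pereira (Leader of the House); then Baptiste (Chief Whip).
Among Haddad, Sorensen, Moreau, Ferreira and Johansson, by date of appointment to current office (earlier first): Haddad (2004-07-22) before Sorensen (2005-05-25) before Moreau (2008-09-17) before Ferreira and Johansson (2009-05-04).
Among Ferreira and Johansson, by date first returned to the chamber (earlier first): Ferreira (Dec 12, 1995) before Johansson (Jul 23, 1996).
Full order: Haddad, Sorensen, Moreau, Ferreira, Johansson, Pereira, Baptiste.

Haddad, Sorensen, Moreau, Ferreira, Johansson, Pereira, Baptiste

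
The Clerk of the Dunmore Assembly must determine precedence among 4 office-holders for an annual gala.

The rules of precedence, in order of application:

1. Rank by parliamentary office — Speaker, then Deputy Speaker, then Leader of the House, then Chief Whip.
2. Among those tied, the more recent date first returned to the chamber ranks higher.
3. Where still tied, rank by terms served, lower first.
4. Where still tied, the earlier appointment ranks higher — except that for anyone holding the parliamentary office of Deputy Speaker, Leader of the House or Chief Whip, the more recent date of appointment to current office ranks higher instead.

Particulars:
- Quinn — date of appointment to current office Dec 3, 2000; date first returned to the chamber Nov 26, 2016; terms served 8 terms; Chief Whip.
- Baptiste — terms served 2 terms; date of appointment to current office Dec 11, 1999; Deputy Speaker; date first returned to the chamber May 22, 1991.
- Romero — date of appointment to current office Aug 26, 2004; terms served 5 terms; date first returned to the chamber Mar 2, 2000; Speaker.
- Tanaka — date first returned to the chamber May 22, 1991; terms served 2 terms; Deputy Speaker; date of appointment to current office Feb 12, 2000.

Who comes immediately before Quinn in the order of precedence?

Baptiste

By parliamentary office: Romero (Speaker); then Tanaka and Baptiste (Deputy Speaker); then Quinn (Chief Whip).
Tanaka and Baptiste both have date first returned to the chamber May 22, 1991, so the next rule applies.
Tanaka and Baptiste both have terms served 2 terms, so the next rule applies.
Among Tanaka and Baptiste, by date of appointment to current office (later first) (reversed rule for this group): Tanaka (Feb 12, 2000) before Baptiste (Dec 11, 1999).
Order: Romero, Tanaka, Baptiste, Quinn.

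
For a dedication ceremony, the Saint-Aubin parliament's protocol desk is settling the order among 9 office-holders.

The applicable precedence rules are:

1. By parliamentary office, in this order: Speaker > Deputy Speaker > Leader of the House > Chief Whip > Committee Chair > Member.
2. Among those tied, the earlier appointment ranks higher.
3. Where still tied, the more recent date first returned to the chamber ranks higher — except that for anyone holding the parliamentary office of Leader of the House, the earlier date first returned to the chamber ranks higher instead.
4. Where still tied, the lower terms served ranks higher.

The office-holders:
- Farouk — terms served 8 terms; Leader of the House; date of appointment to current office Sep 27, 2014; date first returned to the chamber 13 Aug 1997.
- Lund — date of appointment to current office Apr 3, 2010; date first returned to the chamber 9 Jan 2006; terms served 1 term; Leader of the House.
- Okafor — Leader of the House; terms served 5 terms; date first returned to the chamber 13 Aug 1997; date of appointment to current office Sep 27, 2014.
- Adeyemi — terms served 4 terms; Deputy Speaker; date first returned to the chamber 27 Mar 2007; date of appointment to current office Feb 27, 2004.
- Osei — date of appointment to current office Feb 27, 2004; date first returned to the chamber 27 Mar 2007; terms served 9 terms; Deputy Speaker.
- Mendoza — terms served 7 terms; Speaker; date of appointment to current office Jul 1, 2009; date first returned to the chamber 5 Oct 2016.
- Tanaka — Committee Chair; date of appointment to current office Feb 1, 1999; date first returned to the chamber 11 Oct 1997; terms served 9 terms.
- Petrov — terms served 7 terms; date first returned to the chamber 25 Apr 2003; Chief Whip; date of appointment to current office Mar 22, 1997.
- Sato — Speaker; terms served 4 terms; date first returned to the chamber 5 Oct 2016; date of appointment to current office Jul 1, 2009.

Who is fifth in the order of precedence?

By parliamentary office: Sato and Mendoza (Speaker); then Adeyemi and Osei (Deputy Speaker); then Lund, Okafor and Farouk (Leader of the House); then Petrov (Chief Whip); then Tanaka (Committee Chair).
Sato and Mendoza both have date of appointment to current office Jul 1, 2009, so the next rule applies.
Sato and Mendoza both have date first returned to the chamber 5 Oct 2016, so the next rule applies.
Among Sato and Mendoza, by terms served (lower first): Sato (4 terms) before Mendoza (7 terms).
Adeyemi and Osei both have date of appointment to current office Feb 27, 2004, so the next rule applies.
Adeyemi and Osei both have date first returned to the chamber 27 Mar 2007, so the next rule applies.
Among Adeyemi and Osei, by terms served (lower first): Adeyemi (4 terms) before Osei (9 terms).
Among Lund, Okafor and Farouk, by date of appointment to current office (earlier first): Lund (Apr 3, 2010) before Okafor and Farouk (Sep 27, 2014).
Okafor and Farouk both have date first returned to the chamber 13 Aug 1997, so the next rule applies.
Among Okafor and Farouk, by terms served (lower first): Okafor (5 terms) before Farouk (8 terms).
Order: Sato, Mendoza, Adeyemi, Osei, Lund, Okafor, Farouk, Petrov, Tanaka.

Lund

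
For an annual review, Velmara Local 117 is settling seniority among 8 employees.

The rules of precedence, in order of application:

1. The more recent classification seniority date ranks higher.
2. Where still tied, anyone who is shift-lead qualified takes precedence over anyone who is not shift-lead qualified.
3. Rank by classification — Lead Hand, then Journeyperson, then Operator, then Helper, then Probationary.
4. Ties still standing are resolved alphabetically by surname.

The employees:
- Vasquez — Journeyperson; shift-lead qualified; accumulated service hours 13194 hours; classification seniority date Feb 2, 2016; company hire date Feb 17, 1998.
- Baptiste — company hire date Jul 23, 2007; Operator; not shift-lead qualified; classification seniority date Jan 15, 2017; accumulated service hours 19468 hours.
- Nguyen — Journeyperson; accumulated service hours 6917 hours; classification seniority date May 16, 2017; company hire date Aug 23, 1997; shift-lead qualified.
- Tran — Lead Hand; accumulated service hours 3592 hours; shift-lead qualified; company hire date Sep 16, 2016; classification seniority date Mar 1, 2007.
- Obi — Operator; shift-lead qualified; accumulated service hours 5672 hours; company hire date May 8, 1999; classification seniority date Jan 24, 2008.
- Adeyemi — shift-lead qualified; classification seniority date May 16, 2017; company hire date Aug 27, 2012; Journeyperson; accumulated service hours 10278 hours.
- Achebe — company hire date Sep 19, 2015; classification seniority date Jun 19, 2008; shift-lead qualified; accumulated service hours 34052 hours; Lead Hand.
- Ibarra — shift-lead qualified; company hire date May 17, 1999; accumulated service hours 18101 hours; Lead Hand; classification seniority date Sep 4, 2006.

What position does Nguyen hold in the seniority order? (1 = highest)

2

By classification seniority date (later first): Adeyemi and Nguyen (both May 16, 2017); then Baptiste (Jan 15, 2017); then Vasquez (Feb 2, 2016); then Achebe (Jun 19, 2008); then Obi (Jan 24, 2008); then Tran (Mar 1, 2007); then Ibarra (Sep 4, 2006).
Adeyemi and Nguyen are each shift-lead qualified, so the next rule applies.
Adeyemi and Nguyen are each Journeyperson, so the next rule applies.
Among Adeyemi and Nguyen, alphabetically by surname: Adeyemi before Nguyen.
Order: Adeyemi, Nguyen, Baptiste, Vasquez, Achebe, Obi, Tran, Ibarra. So position 2.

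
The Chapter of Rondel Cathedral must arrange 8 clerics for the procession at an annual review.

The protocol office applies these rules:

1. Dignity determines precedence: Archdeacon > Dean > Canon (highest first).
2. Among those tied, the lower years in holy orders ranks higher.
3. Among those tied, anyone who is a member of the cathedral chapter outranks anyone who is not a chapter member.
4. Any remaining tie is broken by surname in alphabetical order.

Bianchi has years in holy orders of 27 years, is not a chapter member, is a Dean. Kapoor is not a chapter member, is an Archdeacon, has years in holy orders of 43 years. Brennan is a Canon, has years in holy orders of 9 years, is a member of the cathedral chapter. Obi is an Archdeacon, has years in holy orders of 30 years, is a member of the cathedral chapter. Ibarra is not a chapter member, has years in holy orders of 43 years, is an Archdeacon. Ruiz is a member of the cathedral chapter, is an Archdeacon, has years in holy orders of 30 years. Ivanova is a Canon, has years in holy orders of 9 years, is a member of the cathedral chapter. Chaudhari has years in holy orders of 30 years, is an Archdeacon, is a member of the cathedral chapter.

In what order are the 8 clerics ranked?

By dignity: Chaudhari, Obi, Ruiz, Ibarra and Kapoor (Archdeacon); then Bianchi (Dean); then Brennan and Ivanova (Canon).
Among Chaudhari, Obi, Ruiz, Ibarra and Kapoor, by years in holy orders (lower first): Chaudhari, Obi and Ruiz (30 years) before Ibarra and Kapoor (43 years).
Chaudhari, Obi and Ruiz are each a member of the cathedral chapter, so the next rule applies.
Among Chaudhari, Obi and Ruiz, alphabetically by surname: Chaudhari before Obi before Ruiz.
Ibarra and Kapoor are each not a chapter member, so the next rule applies.
Among Ibarra and Kapoor, alphabetically by surname: Ibarra before Kapoor.
Brennan and Ivanova both have years in holy orders 9 years, so the next rule applies.
Brennan and Ivanova are each a member of the cathedral chapter, so the next rule applies.
Among Brennan and Ivanova, alphabetically by surname: Brennan before Ivanova.
Full order: Chaudhari, Obi, Ruiz, Ibarra, Kapoor, Bianchi, Brennan, Ivanova.

Chaudhari, Obi, Ruiz, Ibarra, Kapoor, Bianchi, Brennan, Ivanova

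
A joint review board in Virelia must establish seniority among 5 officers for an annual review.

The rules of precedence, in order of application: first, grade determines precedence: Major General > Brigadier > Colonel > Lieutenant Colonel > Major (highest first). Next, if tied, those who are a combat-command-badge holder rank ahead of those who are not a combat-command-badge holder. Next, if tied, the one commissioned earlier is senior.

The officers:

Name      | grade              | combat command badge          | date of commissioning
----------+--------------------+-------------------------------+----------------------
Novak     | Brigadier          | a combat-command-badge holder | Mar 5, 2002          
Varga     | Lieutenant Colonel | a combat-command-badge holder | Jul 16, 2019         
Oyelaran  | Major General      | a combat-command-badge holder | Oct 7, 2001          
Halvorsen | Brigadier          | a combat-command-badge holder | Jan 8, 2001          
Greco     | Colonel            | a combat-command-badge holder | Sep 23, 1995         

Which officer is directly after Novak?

By grade: Oyelaran (Major General); then Halvorsen and Novak (Brigadier); then Greco (Colonel); then Varga (Lieutenant Colonel).
Halvorsen and Novak are each a combat-command-badge holder, so the next rule applies.
Among Halvorsen and Novak, by date of commissioning (earlier first): Halvorsen (Jan 8, 2001) before Novak (Mar 5, 2002).
Order: Oyelaran, Halvorsen, Novak, Greco, Varga.

Greco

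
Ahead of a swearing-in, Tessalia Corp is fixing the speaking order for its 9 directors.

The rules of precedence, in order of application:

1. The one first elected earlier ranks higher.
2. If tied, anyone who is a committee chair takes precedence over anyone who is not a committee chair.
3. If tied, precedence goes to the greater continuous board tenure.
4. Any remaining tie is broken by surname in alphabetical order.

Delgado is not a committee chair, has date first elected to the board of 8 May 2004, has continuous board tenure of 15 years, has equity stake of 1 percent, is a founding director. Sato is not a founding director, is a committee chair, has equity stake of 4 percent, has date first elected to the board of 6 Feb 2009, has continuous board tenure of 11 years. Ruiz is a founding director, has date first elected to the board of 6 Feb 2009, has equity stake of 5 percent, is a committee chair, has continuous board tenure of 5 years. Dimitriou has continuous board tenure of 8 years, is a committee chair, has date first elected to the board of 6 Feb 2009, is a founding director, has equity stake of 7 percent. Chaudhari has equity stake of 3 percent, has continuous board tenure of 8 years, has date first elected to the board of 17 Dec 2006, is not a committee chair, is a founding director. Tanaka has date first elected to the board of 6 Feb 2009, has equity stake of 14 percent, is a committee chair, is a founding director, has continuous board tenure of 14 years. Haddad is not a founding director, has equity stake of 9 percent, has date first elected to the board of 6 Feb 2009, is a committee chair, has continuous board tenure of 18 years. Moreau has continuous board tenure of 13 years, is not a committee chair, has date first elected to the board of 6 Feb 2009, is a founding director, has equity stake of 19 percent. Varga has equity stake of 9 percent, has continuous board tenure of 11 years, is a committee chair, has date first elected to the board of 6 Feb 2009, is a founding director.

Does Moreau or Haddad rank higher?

Haddad

By date first elected to the board (earlier first): Delgado (8 May 2004); then Chaudhari (17 Dec 2006); then Haddad, Tanaka, Sato, Varga, Dimitriou, Ruiz and Moreau (each 6 Feb 2009).
Among Haddad, Tanaka, Sato, Varga, Dimitriou, Ruiz and Moreau, a committee chair before not a committee chair: Haddad, Tanaka, Sato, Varga, Dimitriou and Ruiz (a committee chair) before Moreau (not a committee chair).
Among Haddad, Tanaka, Sato, Varga, Dimitriou and Ruiz, by continuous board tenure (higher first): Haddad (18 years) before Tanaka (14 years) before Sato and Varga (11 years) before Dimitriou (8 years) before Ruiz (5 years).
Among Sato and Varga, alphabetically by surname: Sato before Varga.
So Haddad takes precedence.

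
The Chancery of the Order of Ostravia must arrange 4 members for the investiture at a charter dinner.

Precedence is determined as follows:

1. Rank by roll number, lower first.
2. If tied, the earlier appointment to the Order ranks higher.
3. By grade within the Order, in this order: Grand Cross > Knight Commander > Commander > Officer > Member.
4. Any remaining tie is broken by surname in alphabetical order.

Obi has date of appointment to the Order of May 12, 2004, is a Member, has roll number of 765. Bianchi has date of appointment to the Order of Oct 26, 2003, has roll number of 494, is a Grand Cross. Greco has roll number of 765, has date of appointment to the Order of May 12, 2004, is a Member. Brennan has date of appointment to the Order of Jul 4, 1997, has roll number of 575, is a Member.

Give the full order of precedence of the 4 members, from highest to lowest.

By roll number (lower first): Bianchi (494); then Brennan (575); then Greco and Obi (both 765).
Greco and Obi both have date of appointment to the Order May 12, 2004, so the next rule applies.
Greco and Obi are each Member, so the next rule applies.
Among Greco and Obi, alphabetically by surname: Greco before Obi.
Full order: Bianchi, Brennan, Greco, Obi.

Bianchi, Brennan, Greco, Obi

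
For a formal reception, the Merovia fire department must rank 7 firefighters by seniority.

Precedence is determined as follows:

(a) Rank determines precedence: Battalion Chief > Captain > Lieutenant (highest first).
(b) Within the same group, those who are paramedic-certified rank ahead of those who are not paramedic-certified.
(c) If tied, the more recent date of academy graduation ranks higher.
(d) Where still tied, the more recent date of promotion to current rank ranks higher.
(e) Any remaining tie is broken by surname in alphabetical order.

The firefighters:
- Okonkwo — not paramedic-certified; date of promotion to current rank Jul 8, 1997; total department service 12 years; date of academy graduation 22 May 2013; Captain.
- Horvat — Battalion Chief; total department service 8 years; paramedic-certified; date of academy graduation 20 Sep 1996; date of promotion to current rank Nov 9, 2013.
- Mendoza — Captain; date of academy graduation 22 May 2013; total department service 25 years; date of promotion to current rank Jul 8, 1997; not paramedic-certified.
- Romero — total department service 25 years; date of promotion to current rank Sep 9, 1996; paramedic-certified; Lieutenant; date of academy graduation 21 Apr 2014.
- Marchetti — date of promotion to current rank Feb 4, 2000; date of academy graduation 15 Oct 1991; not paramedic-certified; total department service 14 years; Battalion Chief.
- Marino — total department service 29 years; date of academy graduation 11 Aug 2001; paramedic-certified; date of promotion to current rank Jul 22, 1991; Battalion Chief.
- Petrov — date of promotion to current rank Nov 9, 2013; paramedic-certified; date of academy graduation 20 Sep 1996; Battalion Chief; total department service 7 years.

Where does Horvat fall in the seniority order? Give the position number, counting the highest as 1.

By rank: Marino, Horvat, Petrov and Marchetti (Battalion Chief); then Mendoza and Okonkwo (Captain); then Romero (Lieutenant).
Among Marino, Horvat, Petrov and Marchetti, paramedic-certified before not paramedic-certified: Marino, Horvat and Petrov (paramedic-certified) before Marchetti (not paramedic-certified).
Among Marino, Horvat and Petrov, by date of academy graduation (later first): Marino (11 Aug 2001) before Horvat and Petrov (20 Sep 1996).
Horvat and Petrov both have date of promotion to current rank Nov 9, 2013, so the next rule applies.
Among Horvat and Petrov, alphabetically by surname: Horvat before Petrov.
Mendoza and Okonkwo are each not paramedic-certified, so the next rule applies.
Mendoza and Okonkwo both have date of academy graduation 22 May 2013, so the next rule applies.
Mendoza and Okonkwo both have date of promotion to current rank Jul 8, 1997, so the next rule applies.
Among Mendoza and Okonkwo, alphabetically by surname: Mendoza before Okonkwo.
Order: Marino, Horvat, Petrov, Marchetti, Mendoza, Okonkwo, Romero. So position 2.

2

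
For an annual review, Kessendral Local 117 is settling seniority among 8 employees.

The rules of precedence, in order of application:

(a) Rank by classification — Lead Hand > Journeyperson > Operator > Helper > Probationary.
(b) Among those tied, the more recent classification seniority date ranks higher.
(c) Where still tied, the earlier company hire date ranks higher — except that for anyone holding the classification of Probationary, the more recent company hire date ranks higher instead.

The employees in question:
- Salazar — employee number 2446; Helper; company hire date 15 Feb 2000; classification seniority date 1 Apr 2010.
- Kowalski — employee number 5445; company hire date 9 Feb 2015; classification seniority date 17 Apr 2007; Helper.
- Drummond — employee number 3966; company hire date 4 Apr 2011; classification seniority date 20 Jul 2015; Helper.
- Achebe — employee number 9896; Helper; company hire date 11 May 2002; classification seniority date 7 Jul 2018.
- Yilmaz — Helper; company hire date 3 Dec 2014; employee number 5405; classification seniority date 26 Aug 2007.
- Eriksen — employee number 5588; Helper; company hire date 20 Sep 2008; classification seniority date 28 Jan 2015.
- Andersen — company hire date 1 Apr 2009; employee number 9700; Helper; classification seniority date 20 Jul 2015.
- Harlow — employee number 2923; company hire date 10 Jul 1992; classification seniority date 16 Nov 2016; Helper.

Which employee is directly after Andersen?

Drummond

By classification: Achebe, Harlow, Andersen, Drummond, Eriksen, Salazar, Yilmaz and Kowalski (Helper).
Among Achebe, Harlow, Andersen, Drummond, Eriksen, Salazar, Yilmaz and Kowalski, by classification seniority date (later first): Achebe (7 Jul 2018) before Harlow (16 Nov 2016) before Andersen and Drummond (20 Jul 2015) before Eriksen (28 Jan 2015) before Salazar (1 Apr 2010) before Yilmaz (26 Aug 2007) before Kowalski (17 Apr 2007).
Among Andersen and Drummond, by company hire date (earlier first): Andersen (1 Apr 2009) before Drummond (4 Apr 2011).
Order: Achebe, Harlow, Andersen, Drummond, Eriksen, Salazar, Yilmaz, Kowalski.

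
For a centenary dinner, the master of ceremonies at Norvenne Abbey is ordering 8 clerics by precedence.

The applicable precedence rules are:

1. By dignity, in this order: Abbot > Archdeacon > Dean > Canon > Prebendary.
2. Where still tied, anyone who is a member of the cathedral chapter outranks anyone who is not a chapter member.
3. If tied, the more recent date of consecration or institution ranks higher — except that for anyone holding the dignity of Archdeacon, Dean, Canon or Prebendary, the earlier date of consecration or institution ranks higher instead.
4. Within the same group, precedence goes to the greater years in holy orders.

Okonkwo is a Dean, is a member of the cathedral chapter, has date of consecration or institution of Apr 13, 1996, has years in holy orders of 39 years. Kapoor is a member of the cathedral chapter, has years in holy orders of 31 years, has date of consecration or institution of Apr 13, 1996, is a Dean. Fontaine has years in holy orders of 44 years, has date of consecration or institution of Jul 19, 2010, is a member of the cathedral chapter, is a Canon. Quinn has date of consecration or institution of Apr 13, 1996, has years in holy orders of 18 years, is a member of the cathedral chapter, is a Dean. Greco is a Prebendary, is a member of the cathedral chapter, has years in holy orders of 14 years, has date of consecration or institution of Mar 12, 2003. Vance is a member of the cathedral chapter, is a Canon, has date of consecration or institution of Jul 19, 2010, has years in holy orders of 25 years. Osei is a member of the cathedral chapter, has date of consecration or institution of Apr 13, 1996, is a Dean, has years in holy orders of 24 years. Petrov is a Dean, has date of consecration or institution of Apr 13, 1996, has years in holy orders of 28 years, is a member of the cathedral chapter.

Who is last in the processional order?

Greco

By dignity: Okonkwo, Kapoor, Petrov, Osei and Quinn (Dean); then Fontaine and Vance (Canon); then Greco (Prebendary).
Okonkwo, Kapoor, Petrov, Osei and Quinn are each a member of the cathedral chapter, so the next rule applies.
Okonkwo, Kapoor, Petrov, Osei and Quinn all have date of consecration or institution Apr 13, 1996, so the next rule applies.
Among Okonkwo, Kapoor, Petrov, Osei and Quinn, by years in holy orders (higher first): Okonkwo (39 years) before Kapoor (31 years) before Petrov (28 years) before Osei (24 years) before Quinn (18 years).
Fontaine and Vance are each a member of the cathedral chapter, so the next rule applies.
Fontaine and Vance both have date of consecration or institution Jul 19, 2010, so the next rule applies.
Among Fontaine and Vance, by years in holy orders (higher first): Fontaine (44 years) before Vance (25 years).
Order: Okonkwo, Kapoor, Petrov, Osei, Quinn, Fontaine, Vance, Greco.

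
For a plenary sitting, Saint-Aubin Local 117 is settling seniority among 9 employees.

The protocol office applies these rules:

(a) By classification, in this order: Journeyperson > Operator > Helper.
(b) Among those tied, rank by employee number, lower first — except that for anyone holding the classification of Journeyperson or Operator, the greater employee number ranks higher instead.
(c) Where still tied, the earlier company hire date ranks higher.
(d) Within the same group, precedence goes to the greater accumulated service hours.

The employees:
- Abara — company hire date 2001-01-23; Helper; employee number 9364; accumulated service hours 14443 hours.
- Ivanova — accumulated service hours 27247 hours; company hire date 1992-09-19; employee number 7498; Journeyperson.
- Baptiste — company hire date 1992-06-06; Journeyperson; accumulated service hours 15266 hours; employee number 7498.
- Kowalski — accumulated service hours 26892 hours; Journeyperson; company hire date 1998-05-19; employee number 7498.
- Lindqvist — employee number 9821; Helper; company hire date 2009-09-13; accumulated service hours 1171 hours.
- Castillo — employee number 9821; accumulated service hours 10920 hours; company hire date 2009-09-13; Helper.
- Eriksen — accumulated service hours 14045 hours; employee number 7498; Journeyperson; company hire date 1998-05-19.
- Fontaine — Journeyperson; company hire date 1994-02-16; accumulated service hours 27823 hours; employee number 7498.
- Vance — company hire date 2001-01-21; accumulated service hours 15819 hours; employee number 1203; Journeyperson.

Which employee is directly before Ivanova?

Baptiste

By classification: Baptiste, Ivanova, Fontaine, Kowalski, Eriksen and Vance (Journeyperson); then Abara, Castillo and Lindqvist (Helper).
Among Baptiste, Ivanova, Fontaine, Kowalski, Eriksen and Vance, by employee number (higher first) (reversed rule for this group): Baptiste, Ivanova, Fontaine, Kowalski and Eriksen (7498) before Vance (1203).
Among Baptiste, Ivanova, Fontaine, Kowalski and Eriksen, by company hire date (earlier first): Baptiste (1992-06-06) before Ivanova (1992-09-19) before Fontaine (1994-02-16) before Kowalski and Eriksen (1998-05-19).
Among Kowalski and Eriksen, by accumulated service hours (higher first): Kowalski (26892 hours) before Eriksen (14045 hours).
Among Abara, Castillo and Lindqvist, by employee number (lower first): Abara (9364) before Castillo and Lindqvist (9821).
Castillo and Lindqvist both have company hire date 2009-09-13, so the next rule applies.
Among Castillo and Lindqvist, by accumulated service hours (higher first): Castillo (10920 hours) before Lindqvist (1171 hours).
Order: Baptiste, Ivanova, Fontaine, Kowalski, Eriksen, Vance, Abara, Castillo, Lindqvist.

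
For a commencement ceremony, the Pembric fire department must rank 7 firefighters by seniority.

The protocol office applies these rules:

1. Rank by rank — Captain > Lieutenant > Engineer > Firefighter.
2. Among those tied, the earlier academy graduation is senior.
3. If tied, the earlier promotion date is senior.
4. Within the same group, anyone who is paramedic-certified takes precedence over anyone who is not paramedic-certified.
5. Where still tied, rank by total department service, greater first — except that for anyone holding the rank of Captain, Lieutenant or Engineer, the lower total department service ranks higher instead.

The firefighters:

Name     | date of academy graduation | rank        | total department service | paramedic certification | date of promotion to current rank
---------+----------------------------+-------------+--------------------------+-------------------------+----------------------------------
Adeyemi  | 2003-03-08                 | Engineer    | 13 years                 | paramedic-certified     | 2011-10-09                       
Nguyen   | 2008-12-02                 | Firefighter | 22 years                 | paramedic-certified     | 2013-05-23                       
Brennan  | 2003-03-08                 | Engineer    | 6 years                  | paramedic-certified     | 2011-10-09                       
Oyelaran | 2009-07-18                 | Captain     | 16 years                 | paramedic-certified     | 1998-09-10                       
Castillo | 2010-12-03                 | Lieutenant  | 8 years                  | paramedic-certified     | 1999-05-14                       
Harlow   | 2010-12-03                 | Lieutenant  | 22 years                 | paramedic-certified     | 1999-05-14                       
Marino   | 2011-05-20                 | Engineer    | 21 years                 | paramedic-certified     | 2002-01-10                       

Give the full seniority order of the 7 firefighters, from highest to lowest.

Oyelaran, Castillo, Harlow, Brennan, Adeyemi, Marino, Nguyen

By rank: Oyelaran (Captain); then Castillo and Harlow (Lieutenant); then Brennan, Adeyemi and Marino (Engineer); then Nguyen (Firefighter).
Castillo and Harlow both have date of academy graduation 2010-12-03, so the next rule applies.
Castillo and Harlow both have date of promotion to current rank 1999-05-14, so the next rule applies.
Castillo and Harlow are each paramedic-certified, so the next rule applies.
Among Castillo and Harlow, by total department service (lower first) (reversed rule for this group): Castillo (8 years) before Harlow (22 years).
Among Brennan, Adeyemi and Marino, by date of academy graduation (earlier first): Brennan and Adeyemi (2003-03-08) before Marino (2011-05-20).
Brennan and Adeyemi both have date of promotion to current rank 2011-10-09, so the next rule applies.
Brennan and Adeyemi are each paramedic-certified, so the next rule applies.
Among Brennan and Adeyemi, by total department service (lower first) (reversed rule for this group): Brennan (6 years) before Adeyemi (13 years).
Full order: Oyelaran, Castillo, Harlow, Brennan, Adeyemi, Marino, Nguyen.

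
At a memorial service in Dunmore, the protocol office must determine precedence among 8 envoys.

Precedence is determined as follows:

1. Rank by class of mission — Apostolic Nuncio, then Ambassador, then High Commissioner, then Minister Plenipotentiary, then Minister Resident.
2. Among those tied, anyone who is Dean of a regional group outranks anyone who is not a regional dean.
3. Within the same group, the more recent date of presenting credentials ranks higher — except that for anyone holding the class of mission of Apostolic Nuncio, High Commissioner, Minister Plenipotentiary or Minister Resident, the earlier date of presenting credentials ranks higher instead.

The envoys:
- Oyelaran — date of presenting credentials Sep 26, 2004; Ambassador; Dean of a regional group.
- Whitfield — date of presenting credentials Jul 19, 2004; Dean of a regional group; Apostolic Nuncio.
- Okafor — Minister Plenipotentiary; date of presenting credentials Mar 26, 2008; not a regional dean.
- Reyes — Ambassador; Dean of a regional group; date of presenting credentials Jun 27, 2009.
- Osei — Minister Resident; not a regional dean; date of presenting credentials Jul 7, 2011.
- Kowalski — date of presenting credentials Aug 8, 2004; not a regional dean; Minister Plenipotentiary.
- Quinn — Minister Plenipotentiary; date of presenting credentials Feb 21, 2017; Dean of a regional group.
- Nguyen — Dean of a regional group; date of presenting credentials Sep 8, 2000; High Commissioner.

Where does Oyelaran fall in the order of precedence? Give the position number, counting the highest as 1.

By class of mission: Whitfield (Apostolic Nuncio); then Reyes and Oyelaran (Ambassador); then Nguyen (High Commissioner); then Quinn, Kowalski and Okafor (Minister Plenipotentiary); then Osei (Minister Resident).
Reyes and Oyelaran are each Dean of a regional group, so the next rule applies.
Among Reyes and Oyelaran, by date of presenting credentials (later first): Reyes (Jun 27, 2009) before Oyelaran (Sep 26, 2004).
Among Quinn, Kowalski and Okafor, Dean of a regional group before not a regional dean: Quinn (Dean of a regional group) before Kowalski and Okafor (not a regional dean).
Among Kowalski and Okafor, by date of presenting credentials (earlier first) (reversed rule for this group): Kowalski (Aug 8, 2004) before Okafor (Mar 26, 2008).
Order: Whitfield, Reyes, Oyelaran, Nguyen, Quinn, Kowalski, Okafor, Osei. So position 3.

3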